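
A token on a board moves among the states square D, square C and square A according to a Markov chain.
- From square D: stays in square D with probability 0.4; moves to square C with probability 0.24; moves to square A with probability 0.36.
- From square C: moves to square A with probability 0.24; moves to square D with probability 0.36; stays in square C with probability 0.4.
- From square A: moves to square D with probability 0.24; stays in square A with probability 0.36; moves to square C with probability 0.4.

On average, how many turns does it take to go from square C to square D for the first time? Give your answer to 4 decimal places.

Let t(s) be the expected number of turns to first reach square D from state s, with t(square D) = 0. Conditioning on the first turn:
t(square C) = 1 + 0.4·t(square C) + 0.24·t(square A)
t(square A) = 1 + 0.4·t(square C) + 0.36·t(square A)
Solving: t(square C) = 3.0556, t(square A) = 3.4722.
Expected turns from square C to square D: 3.0556.

3.0556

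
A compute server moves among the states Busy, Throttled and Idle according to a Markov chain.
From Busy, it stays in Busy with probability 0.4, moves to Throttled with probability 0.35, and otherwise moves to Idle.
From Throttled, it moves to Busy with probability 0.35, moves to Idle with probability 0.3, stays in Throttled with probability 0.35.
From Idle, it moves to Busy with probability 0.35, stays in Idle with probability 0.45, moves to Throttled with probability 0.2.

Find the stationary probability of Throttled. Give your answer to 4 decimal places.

0.3003

Let the stationary distribution be π with π = πP and π_1 + π_2 + π_3 = 1.
π_1 = 0.4·π_1 + 0.35·π_2 + 0.35·π_3
π_2 = 0.35·π_1 + 0.35·π_2 + 0.2·π_3
Solving with the normalization constraint gives π = (0.3684, 0.3003, 0.3313).
So the stationary probability of Throttled is 0.3003.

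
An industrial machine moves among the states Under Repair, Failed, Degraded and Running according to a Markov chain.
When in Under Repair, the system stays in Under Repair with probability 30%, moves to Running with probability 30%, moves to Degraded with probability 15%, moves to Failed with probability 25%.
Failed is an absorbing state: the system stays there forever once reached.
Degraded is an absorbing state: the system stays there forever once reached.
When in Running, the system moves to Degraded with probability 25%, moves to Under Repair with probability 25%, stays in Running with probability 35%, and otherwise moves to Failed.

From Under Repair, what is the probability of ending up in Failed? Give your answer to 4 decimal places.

Let h(s) be the probability of absorption at Failed starting from transient state s. Then h(Failed) = 1 and h(Degraded) = 0. By first-step analysis:
h(Under Repair) = 0.3·h(Under Repair) + 0.25·1 + 0.15·0 + 0.3·h(Running)
h(Running) = 0.25·h(Under Repair) + 0.15·1 + 0.25·0 + 0.35·h(Running)
Solving: h(Under Repair) = 0.5461, h(Running) = 0.4408.
Starting from Under Repair, the probability is 0.5461.

0.5461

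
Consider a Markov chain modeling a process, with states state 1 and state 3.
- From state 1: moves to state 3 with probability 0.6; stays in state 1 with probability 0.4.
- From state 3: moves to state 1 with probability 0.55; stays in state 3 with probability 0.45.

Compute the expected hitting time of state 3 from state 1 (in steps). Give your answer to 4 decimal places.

1.6667

Let t(s) be the expected number of steps to first reach state 3 from state s, with t(state 3) = 0. Conditioning on the first step:
t(state 1) = 1 + 0.4·t(state 1)
Solving: t(state 1) = 1.6667.
Expected steps from state 1 to state 3: 1.6667.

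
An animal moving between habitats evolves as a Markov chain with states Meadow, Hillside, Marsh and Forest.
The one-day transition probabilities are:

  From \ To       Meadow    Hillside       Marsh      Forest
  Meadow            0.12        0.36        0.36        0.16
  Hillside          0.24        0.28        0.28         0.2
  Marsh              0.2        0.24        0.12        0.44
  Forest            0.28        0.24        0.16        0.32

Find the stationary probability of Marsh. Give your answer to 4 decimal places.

Let the stationary distribution be π with π = πP and π_1 + π_2 + π_3 + π_4 = 1.
π_1 = 0.12·π_1 + 0.24·π_2 + 0.2·π_3 + 0.28·π_4
π_2 = 0.36·π_1 + 0.28·π_2 + 0.24·π_3 + 0.24·π_4
π_3 = 0.36·π_1 + 0.28·π_2 + 0.12·π_3 + 0.16·π_4
Solving with the normalization constraint gives π = (0.2161, 0.2770, 0.2274, 0.2795).
So the stationary probability of Marsh is 0.2274.

0.2274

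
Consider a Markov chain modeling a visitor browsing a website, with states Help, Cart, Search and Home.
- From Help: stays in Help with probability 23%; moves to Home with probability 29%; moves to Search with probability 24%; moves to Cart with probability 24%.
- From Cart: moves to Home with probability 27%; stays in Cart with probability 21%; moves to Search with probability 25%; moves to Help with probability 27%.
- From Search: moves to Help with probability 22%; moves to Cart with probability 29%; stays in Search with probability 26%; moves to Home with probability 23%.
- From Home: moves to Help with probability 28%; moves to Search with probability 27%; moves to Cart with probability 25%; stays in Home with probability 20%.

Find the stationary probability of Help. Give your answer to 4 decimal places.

0.2497

Let the stationary distribution be π with π = πP and π_1 + π_2 + π_3 + π_4 = 1.
π_1 = 0.23·π_1 + 0.27·π_2 + 0.22·π_3 + 0.28·π_4
π_2 = 0.24·π_1 + 0.21·π_2 + 0.29·π_3 + 0.25·π_4
π_3 = 0.24·π_1 + 0.25·π_2 + 0.26·π_3 + 0.27·π_4
Solving with the normalization constraint gives π = (0.2497, 0.2478, 0.2550, 0.2475).
So the stationary probability of Help is 0.2497.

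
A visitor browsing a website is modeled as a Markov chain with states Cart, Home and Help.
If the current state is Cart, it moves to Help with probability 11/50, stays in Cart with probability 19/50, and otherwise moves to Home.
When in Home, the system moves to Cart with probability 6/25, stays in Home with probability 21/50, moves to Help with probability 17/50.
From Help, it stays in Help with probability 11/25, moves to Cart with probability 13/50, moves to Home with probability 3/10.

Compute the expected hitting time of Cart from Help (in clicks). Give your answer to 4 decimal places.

3.9497

Let t(s) be the expected number of clicks to first reach Cart from state s, with t(Cart) = 0. Conditioning on the first click:
t(Home) = 1 + 0.42·t(Home) + 0.34·t(Help)
t(Help) = 1 + 0.3·t(Home) + 0.44·t(Help)
Solving: t(Home) = 4.0395, t(Help) = 3.9497.
Expected clicks from Help to Cart: 3.9497.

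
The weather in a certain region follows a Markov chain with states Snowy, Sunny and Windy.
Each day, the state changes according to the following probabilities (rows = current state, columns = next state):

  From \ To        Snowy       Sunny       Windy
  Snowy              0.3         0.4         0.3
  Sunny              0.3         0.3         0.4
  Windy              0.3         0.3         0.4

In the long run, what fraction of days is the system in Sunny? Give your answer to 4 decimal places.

0.3300

Let the stationary distribution be π with π = πP and π_1 + π_2 + π_3 = 1.
π_1 = 0.3·π_1 + 0.3·π_2 + 0.3·π_3
π_2 = 0.4·π_1 + 0.3·π_2 + 0.3·π_3
Solving with the normalization constraint gives π = (0.3000, 0.3300, 0.3700).
So the stationary probability of Sunny is 0.3300.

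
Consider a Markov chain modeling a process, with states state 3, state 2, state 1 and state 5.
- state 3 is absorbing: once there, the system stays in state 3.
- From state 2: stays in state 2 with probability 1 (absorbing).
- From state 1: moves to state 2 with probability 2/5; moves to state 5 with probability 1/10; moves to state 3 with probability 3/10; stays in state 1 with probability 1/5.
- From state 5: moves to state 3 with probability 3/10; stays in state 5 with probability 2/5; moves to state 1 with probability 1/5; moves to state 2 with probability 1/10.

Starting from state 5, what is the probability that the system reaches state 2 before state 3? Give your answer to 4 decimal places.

0.3478

Let h(s) be the probability of absorption at state 2 starting from transient state s. Then h(state 2) = 1 and h(state 3) = 0. By first-step analysis:
h(state 1) = 0.3·0 + 0.4·1 + 0.2·h(state 1) + 0.1·h(state 5)
h(state 5) = 0.3·0 + 0.1·1 + 0.2·h(state 1) + 0.4·h(state 5)
Solving: h(state 1) = 0.5435, h(state 5) = 0.3478.
Starting from state 5, the probability is 0.3478.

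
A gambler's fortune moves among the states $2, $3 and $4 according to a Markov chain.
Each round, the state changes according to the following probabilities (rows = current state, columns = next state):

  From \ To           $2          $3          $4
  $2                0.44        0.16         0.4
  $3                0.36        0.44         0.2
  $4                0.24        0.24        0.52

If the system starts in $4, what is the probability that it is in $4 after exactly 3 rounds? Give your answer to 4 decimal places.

Propagate the distribution vector 3 rounds from $4.
After 0 rounds: (0.0000, 0.0000, 1.0000)
After 1 round: (0.2400, 0.2400, 0.5200)
After 2 rounds: (0.3168, 0.2688, 0.4144)
After 3 rounds: (0.3356, 0.2684, 0.3960)
P(in $4 after 3 rounds) = 0.3960

0.3960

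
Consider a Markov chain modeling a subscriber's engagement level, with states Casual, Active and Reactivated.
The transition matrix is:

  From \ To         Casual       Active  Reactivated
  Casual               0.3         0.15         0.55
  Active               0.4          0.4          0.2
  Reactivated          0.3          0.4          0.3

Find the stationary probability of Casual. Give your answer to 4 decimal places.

Let the stationary distribution be π with π = πP and π_1 + π_2 + π_3 = 1.
π_1 = 0.3·π_1 + 0.4·π_2 + 0.3·π_3
π_2 = 0.15·π_1 + 0.4·π_2 + 0.4·π_3
Solving with the normalization constraint gives π = (0.3317, 0.3171, 0.3512).
So the stationary probability of Casual is 0.3317.

0.3317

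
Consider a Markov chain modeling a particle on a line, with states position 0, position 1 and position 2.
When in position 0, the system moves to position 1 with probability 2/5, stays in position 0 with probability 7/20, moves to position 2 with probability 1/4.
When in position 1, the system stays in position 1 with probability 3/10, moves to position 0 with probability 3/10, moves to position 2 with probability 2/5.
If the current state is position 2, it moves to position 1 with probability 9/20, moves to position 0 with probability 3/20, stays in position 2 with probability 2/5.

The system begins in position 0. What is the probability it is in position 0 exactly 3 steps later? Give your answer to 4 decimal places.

0.2619

Propagate the distribution vector 3 steps from position 0.
After 0 steps: (1.0000, 0.0000, 0.0000)
After 1 step: (0.3500, 0.4000, 0.2500)
After 2 steps: (0.2800, 0.3725, 0.3475)
After 3 steps: (0.2619, 0.3801, 0.3580)
P(in position 0 after 3 steps) = 0.2619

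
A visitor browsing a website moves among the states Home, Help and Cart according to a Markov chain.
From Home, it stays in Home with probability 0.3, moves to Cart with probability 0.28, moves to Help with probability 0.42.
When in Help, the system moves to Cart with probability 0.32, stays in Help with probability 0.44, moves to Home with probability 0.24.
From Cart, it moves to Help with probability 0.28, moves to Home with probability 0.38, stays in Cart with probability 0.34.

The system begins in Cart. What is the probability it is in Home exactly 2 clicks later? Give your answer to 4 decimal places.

Sum over the intermediate state after 1 click:
P = P(Cart→Home)·P(Home→Home) + P(Cart→Help)·P(Help→Home) + P(Cart→Cart)·P(Cart→Home)
  = 0.38×0.3 + 0.28×0.24 + 0.34×0.38
  = 0.1140 + 0.0672 + 0.1292 = 0.3104

0.3104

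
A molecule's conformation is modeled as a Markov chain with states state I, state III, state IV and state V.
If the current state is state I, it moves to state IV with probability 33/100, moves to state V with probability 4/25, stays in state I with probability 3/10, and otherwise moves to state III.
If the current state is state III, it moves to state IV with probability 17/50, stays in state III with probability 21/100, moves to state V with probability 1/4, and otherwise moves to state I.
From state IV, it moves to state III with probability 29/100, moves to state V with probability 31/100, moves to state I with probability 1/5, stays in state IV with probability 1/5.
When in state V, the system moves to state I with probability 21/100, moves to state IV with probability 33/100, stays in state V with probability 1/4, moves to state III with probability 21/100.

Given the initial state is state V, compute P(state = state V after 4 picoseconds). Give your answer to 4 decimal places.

Propagate the distribution vector 4 picoseconds from state V.
After 0 picoseconds: (0.0000, 0.0000, 0.0000, 1.0000)
After 1 picosecond: (0.2100, 0.2100, 0.3300, 0.2500)
After 2 picoseconds: (0.2235, 0.2364, 0.2892, 0.2509)
After 3 picoseconds: (0.2249, 0.2331, 0.2948, 0.2472)
After 4 picoseconds: (0.2250, 0.2336, 0.2940, 0.2474)
P(in state V after 4 picoseconds) = 0.2474

0.2474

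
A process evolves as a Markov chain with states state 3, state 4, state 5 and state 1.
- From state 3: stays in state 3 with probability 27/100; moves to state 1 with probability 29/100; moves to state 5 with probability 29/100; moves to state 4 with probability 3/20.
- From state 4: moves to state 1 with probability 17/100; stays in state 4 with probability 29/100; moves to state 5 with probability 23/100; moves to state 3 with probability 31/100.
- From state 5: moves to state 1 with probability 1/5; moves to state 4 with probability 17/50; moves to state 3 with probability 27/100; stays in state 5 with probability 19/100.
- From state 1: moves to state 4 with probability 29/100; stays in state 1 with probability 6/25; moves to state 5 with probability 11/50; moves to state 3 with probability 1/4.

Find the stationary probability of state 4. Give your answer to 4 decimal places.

Let the stationary distribution be π with π = πP and π_1 + π_2 + π_3 + π_4 = 1.
π_1 = 0.27·π_1 + 0.31·π_2 + 0.27·π_3 + 0.25·π_4
π_2 = 0.15·π_1 + 0.29·π_2 + 0.34·π_3 + 0.29·π_4
π_3 = 0.29·π_1 + 0.23·π_2 + 0.19·π_3 + 0.22·π_4
Solving with the normalization constraint gives π = (0.2760, 0.2631, 0.2349, 0.2260).
So the stationary probability of state 4 is 0.2631.

0.2631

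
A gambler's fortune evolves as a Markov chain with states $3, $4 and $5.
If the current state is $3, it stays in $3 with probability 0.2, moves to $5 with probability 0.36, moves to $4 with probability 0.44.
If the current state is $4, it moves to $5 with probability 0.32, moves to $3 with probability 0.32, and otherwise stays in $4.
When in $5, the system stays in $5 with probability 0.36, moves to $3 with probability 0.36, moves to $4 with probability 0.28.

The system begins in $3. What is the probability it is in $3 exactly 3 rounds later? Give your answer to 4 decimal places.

0.2964

Propagate the distribution vector 3 rounds from $3.
After 0 rounds: (1.0000, 0.0000, 0.0000)
After 1 round: (0.2000, 0.4400, 0.3600)
After 2 rounds: (0.3104, 0.3472, 0.3424)
After 3 rounds: (0.2964, 0.3574, 0.3461)
P(in $3 after 3 rounds) = 0.2964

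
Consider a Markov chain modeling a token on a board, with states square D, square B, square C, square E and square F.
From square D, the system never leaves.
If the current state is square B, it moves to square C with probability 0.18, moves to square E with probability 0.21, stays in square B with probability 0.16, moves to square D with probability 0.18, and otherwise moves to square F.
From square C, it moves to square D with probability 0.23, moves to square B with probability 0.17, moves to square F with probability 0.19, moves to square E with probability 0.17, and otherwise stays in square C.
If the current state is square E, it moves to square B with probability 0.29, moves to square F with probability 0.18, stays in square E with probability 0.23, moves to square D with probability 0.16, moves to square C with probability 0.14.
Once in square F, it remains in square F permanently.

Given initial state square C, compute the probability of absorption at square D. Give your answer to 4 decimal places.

Let h(s) be the probability of absorption at square D starting from transient state s. Then h(square D) = 1 and h(square F) = 0. By first-step analysis:
h(square B) = 0.18·1 + 0.16·h(square B) + 0.18·h(square C) + 0.21·h(square E) + 0.27·0
h(square C) = 0.23·1 + 0.17·h(square B) + 0.24·h(square C) + 0.17·h(square E) + 0.19·0
h(square E) = 0.16·1 + 0.29·h(square B) + 0.14·h(square C) + 0.23·h(square E) + 0.18·0
Solving: h(square B) = 0.4386, h(square C) = 0.5047, h(square E) = 0.4648.
Starting from square C, the probability is 0.5047.

0.5047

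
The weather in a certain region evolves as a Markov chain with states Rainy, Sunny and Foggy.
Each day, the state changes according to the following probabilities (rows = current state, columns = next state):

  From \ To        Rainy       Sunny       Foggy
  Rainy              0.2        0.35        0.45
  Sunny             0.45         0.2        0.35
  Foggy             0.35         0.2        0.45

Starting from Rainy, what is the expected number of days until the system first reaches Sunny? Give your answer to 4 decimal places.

3.5398

Let t(s) be the expected number of days to first reach Sunny from state s, with t(Sunny) = 0. Conditioning on the first day:
t(Rainy) = 1 + 0.2·t(Rainy) + 0.45·t(Foggy)
t(Foggy) = 1 + 0.35·t(Rainy) + 0.45·t(Foggy)
Solving: t(Rainy) = 3.5398, t(Foggy) = 4.0708.
Expected days from Rainy to Sunny: 3.5398.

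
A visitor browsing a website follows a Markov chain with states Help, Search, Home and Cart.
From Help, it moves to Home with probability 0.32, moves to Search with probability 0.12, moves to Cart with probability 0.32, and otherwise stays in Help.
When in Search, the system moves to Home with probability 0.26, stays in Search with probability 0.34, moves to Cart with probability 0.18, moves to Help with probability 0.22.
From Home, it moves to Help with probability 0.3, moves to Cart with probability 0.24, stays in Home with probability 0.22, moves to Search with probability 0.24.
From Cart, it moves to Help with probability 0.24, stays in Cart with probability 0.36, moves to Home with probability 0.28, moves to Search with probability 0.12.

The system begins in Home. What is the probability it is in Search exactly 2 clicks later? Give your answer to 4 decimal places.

0.1992

Propagate the distribution vector 2 clicks from Home.
After 0 clicks: (0.0000, 0.0000, 1.0000, 0.0000)
After 1 click: (0.3000, 0.2400, 0.2200, 0.2400)
After 2 clicks: (0.2484, 0.1992, 0.2740, 0.2784)
P(in Search after 2 clicks) = 0.1992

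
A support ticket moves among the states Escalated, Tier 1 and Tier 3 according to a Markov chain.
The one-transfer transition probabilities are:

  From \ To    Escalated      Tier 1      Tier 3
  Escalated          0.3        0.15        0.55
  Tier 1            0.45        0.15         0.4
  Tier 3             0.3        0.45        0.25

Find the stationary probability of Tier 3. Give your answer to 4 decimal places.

0.3922

Let the stationary distribution be π with π = πP and π_1 + π_2 + π_3 = 1.
π_1 = 0.3·π_1 + 0.45·π_2 + 0.3·π_3
π_2 = 0.15·π_1 + 0.15·π_2 + 0.45·π_3
Solving with the normalization constraint gives π = (0.3401, 0.2677, 0.3922).
So the stationary probability of Tier 3 is 0.3922.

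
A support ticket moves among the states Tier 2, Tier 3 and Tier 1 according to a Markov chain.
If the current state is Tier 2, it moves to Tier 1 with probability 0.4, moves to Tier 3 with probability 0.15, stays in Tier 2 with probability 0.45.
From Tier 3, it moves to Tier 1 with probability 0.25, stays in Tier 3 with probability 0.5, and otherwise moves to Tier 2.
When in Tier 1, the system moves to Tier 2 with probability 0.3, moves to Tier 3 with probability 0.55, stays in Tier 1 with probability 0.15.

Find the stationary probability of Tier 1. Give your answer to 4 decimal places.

0.2722

Let the stationary distribution be π with π = πP and π_1 + π_2 + π_3 = 1.
π_1 = 0.45·π_1 + 0.25·π_2 + 0.3·π_3
π_2 = 0.15·π_1 + 0.5·π_2 + 0.55·π_3
Solving with the normalization constraint gives π = (0.3295, 0.3983, 0.2722).
So the stationary probability of Tier 1 is 0.2722.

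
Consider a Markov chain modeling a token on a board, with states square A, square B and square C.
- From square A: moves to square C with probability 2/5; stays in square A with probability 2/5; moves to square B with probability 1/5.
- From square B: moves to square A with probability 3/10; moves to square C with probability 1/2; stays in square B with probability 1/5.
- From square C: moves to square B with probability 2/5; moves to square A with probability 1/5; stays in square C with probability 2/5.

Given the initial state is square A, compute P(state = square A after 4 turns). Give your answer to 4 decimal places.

Propagate the distribution vector 4 turns from square A.
After 0 turns: (1.0000, 0.0000, 0.0000)
After 1 turn: (0.4000, 0.2000, 0.4000)
After 2 turns: (0.3000, 0.2800, 0.4200)
After 3 turns: (0.2880, 0.2840, 0.4280)
After 4 turns: (0.2860, 0.2856, 0.4284)
P(in square A after 4 turns) = 0.2860

0.2860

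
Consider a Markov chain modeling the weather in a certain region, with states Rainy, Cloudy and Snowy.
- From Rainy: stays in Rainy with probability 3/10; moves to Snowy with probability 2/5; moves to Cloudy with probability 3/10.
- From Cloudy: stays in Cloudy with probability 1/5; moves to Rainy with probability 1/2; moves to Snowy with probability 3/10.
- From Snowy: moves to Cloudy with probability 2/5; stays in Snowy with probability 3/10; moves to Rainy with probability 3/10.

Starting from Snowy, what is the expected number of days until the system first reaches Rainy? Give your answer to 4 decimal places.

2.7273

Let t(s) be the expected number of days to first reach Rainy from state s, with t(Rainy) = 0. Conditioning on the first day:
t(Cloudy) = 1 + 0.2·t(Cloudy) + 0.3·t(Snowy)
t(Snowy) = 1 + 0.4·t(Cloudy) + 0.3·t(Snowy)
Solving: t(Cloudy) = 2.2727, t(Snowy) = 2.7273.
Expected days from Snowy to Rainy: 2.7273.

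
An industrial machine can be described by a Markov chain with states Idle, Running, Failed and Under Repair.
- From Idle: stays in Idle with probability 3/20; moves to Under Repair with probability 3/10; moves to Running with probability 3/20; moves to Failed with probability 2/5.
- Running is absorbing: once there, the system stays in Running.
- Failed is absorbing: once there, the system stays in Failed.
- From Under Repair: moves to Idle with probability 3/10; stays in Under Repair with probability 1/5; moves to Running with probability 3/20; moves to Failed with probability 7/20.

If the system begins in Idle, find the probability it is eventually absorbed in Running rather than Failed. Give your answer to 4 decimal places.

0.2797

Let h(s) be the probability of absorption at Running starting from transient state s. Then h(Running) = 1 and h(Failed) = 0. By first-step analysis:
h(Idle) = 0.15·h(Idle) + 0.15·1 + 0.4·0 + 0.3·h(Under Repair)
h(Under Repair) = 0.3·h(Idle) + 0.15·1 + 0.35·0 + 0.2·h(Under Repair)
Solving: h(Idle) = 0.2797, h(Under Repair) = 0.2924.
Starting from Idle, the probability is 0.2797.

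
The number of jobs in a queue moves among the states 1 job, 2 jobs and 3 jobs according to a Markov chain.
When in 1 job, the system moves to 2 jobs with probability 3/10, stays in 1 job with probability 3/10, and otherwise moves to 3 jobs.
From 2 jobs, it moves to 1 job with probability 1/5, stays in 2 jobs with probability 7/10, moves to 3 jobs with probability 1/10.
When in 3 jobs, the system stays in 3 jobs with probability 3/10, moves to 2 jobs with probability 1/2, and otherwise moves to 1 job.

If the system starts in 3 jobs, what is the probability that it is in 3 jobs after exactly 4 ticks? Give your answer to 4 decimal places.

Propagate the distribution vector 4 ticks from 3 jobs.
After 0 ticks: (0.0000, 0.0000, 1.0000)
After 1 tick: (0.2000, 0.5000, 0.3000)
After 2 ticks: (0.2200, 0.5600, 0.2200)
After 3 ticks: (0.2220, 0.5680, 0.2100)
After 4 ticks: (0.2222, 0.5692, 0.2086)
P(in 3 jobs after 4 ticks) = 0.2086

0.2086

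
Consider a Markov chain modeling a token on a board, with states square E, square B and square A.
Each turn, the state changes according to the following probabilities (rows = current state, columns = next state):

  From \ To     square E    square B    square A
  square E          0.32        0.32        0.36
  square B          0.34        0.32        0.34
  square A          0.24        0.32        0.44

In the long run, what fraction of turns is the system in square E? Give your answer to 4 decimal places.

Let the stationary distribution be π with π = πP and π_1 + π_2 + π_3 = 1.
π_1 = 0.32·π_1 + 0.34·π_2 + 0.24·π_3
π_2 = 0.32·π_1 + 0.32·π_2 + 0.32·π_3
Solving with the normalization constraint gives π = (0.2957, 0.3200, 0.3843).
So the stationary probability of square E is 0.2957.

0.2957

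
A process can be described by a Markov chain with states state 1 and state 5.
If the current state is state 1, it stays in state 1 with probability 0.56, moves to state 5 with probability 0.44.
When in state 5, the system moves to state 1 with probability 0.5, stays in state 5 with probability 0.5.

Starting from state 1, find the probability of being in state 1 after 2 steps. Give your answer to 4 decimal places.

0.5336

Sum over the intermediate state after 1 step:
P = P(state 1→state 1)·P(state 1→state 1) + P(state 1→state 5)·P(state 5→state 1)
  = 0.56×0.56 + 0.44×0.5
  = 0.3136 + 0.2200 = 0.5336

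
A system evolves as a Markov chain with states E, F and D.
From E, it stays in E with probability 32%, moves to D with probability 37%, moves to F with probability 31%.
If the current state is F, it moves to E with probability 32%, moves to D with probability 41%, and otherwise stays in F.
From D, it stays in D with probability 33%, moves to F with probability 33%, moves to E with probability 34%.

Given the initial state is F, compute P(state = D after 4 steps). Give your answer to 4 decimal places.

0.3675

Propagate the distribution vector 4 steps from F.
After 0 steps: (0.0000, 1.0000, 0.0000)
After 1 step: (0.3200, 0.2700, 0.4100)
After 2 steps: (0.3282, 0.3074, 0.3644)
After 3 steps: (0.3273, 0.3050, 0.3677)
After 4 steps: (0.3274, 0.3052, 0.3675)
P(in D after 4 steps) = 0.3675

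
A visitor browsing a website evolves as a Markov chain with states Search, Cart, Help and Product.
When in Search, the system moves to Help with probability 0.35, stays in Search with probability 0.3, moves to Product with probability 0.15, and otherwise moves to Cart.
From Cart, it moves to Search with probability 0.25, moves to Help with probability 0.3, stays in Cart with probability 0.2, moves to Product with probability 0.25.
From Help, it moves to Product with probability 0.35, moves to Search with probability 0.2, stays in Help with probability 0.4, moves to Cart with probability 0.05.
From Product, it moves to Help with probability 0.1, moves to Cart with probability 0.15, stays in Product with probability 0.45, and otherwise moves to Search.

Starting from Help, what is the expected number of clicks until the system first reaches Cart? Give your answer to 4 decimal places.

8.1975

Let t(s) be the expected number of clicks to first reach Cart from state s, with t(Cart) = 0. Conditioning on the first click:
t(Search) = 1 + 0.3·t(Search) + 0.35·t(Help) + 0.15·t(Product)
t(Help) = 1 + 0.2·t(Search) + 0.4·t(Help) + 0.35·t(Product)
t(Product) = 1 + 0.3·t(Search) + 0.1·t(Help) + 0.45·t(Product)
Solving: t(Search) = 7.0617, t(Help) = 8.1975, t(Product) = 7.1605.
Expected clicks from Help to Cart: 8.1975.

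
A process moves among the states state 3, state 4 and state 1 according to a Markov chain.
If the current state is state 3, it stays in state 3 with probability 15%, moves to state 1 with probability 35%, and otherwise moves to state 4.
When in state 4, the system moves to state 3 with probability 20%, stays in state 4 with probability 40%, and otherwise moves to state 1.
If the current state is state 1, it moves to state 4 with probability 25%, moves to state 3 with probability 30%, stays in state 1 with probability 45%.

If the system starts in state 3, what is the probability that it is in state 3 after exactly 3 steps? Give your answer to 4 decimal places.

0.2296

Propagate the distribution vector 3 steps from state 3.
After 0 steps: (1.0000, 0.0000, 0.0000)
After 1 step: (0.1500, 0.5000, 0.3500)
After 2 steps: (0.2275, 0.3625, 0.4100)
After 3 steps: (0.2296, 0.3613, 0.4091)
P(in state 3 after 3 steps) = 0.2296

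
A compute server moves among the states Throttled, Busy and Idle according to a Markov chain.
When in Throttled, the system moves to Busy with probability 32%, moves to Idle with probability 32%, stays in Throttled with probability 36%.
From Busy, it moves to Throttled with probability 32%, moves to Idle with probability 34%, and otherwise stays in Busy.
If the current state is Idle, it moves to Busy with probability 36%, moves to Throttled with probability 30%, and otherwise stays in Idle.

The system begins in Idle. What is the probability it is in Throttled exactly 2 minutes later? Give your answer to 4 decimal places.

0.3252

Sum over the intermediate state after 1 minute:
P = P(Idle→Throttled)·P(Throttled→Throttled) + P(Idle→Busy)·P(Busy→Throttled) + P(Idle→Idle)·P(Idle→Throttled)
  = 0.3×0.36 + 0.36×0.32 + 0.34×0.3
  = 0.1080 + 0.1152 + 0.1020 = 0.3252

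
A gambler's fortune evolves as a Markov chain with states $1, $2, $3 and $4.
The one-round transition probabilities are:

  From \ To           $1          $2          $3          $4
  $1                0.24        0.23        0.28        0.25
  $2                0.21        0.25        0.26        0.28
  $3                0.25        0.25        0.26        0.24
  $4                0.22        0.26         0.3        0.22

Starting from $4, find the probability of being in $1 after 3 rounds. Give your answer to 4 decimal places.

Propagate the distribution vector 3 rounds from $4.
After 0 rounds: (0.0000, 0.0000, 0.0000, 1.0000)
After 1 round: (0.2200, 0.2600, 0.3000, 0.2200)
After 2 rounds: (0.2308, 0.2478, 0.2732, 0.2482)
After 3 rounds: (0.2303, 0.2479, 0.2745, 0.2473)
P(in $1 after 3 rounds) = 0.2303

0.2303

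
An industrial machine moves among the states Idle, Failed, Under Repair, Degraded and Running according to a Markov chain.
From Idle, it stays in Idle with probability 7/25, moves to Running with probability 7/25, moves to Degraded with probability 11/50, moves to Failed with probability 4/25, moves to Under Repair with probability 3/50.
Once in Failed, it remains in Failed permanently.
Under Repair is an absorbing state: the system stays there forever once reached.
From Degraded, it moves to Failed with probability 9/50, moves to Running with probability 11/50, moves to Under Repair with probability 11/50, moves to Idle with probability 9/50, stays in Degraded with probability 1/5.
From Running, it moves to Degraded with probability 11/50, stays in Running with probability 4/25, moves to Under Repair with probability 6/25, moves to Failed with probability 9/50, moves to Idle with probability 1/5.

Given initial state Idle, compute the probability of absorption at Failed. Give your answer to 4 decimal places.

0.5516

Let h(s) be the probability of absorption at Failed starting from transient state s. Then h(Failed) = 1 and h(Under Repair) = 0. By first-step analysis:
h(Idle) = 0.28·h(Idle) + 0.16·1 + 0.06·0 + 0.22·h(Degraded) + 0.28·h(Running)
h(Degraded) = 0.18·h(Idle) + 0.18·1 + 0.22·0 + 0.2·h(Degraded) + 0.22·h(Running)
h(Running) = 0.2·h(Idle) + 0.18·1 + 0.24·0 + 0.22·h(Degraded) + 0.16·h(Running)
Solving: h(Idle) = 0.5516, h(Degraded) = 0.4786, h(Running) = 0.4710.
Starting from Idle, the probability is 0.5516.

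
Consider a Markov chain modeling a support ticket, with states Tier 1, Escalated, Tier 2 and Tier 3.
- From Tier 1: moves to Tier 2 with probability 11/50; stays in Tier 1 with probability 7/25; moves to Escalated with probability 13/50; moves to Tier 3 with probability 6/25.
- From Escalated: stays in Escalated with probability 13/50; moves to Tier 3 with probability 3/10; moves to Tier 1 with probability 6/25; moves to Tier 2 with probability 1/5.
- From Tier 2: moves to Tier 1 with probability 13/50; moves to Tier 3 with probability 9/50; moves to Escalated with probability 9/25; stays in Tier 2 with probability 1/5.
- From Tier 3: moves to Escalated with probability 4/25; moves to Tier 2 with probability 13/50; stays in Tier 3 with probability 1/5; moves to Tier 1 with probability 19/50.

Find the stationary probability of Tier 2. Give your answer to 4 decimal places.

Let the stationary distribution be π with π = πP and π_1 + π_2 + π_3 + π_4 = 1.
π_1 = 0.28·π_1 + 0.24·π_2 + 0.26·π_3 + 0.38·π_4
π_2 = 0.26·π_1 + 0.26·π_2 + 0.36·π_3 + 0.16·π_4
π_3 = 0.22·π_1 + 0.2·π_2 + 0.2·π_3 + 0.26·π_4
Solving with the normalization constraint gives π = (0.2886, 0.2587, 0.2198, 0.2330).
So the stationary probability of Tier 2 is 0.2198.

0.2198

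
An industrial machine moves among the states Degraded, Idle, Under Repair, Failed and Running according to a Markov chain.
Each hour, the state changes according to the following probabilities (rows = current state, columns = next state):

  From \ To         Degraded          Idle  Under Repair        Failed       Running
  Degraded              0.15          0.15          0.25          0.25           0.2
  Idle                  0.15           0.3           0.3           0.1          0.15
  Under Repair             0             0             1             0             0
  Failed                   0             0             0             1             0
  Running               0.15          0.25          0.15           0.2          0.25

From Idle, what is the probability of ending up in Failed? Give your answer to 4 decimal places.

Let h(s) be the probability of absorption at Failed starting from transient state s. Then h(Failed) = 1 and h(Under Repair) = 0. By first-step analysis:
h(Degraded) = 0.15·h(Degraded) + 0.15·h(Idle) + 0.25·0 + 0.25·1 + 0.2·h(Running)
h(Idle) = 0.15·h(Degraded) + 0.3·h(Idle) + 0.3·0 + 0.1·1 + 0.15·h(Running)
h(Running) = 0.15·h(Degraded) + 0.25·h(Idle) + 0.15·0 + 0.2·1 + 0.25·h(Running)
Solving: h(Degraded) = 0.4667, h(Idle) = 0.3446, h(Running) = 0.4749.
Starting from Idle, the probability is 0.3446.

0.3446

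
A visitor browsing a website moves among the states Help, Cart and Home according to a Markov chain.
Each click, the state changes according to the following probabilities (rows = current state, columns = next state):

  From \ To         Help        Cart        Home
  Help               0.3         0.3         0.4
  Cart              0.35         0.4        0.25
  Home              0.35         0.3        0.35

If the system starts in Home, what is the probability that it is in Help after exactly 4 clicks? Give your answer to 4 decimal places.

Propagate the distribution vector 4 clicks from Home.
After 0 clicks: (0.0000, 0.0000, 1.0000)
After 1 click: (0.3500, 0.3000, 0.3500)
After 2 clicks: (0.3325, 0.3300, 0.3375)
After 3 clicks: (0.3334, 0.3330, 0.3336)
After 4 clicks: (0.3333, 0.3333, 0.3334)
P(in Help after 4 clicks) = 0.3333

0.3333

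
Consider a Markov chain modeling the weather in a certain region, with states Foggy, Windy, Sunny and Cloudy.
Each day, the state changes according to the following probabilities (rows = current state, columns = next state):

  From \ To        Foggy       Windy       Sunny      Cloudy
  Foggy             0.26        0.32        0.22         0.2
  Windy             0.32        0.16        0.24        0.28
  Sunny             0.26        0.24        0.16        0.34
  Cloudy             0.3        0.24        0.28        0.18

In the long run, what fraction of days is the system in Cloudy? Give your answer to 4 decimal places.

Let the stationary distribution be π with π = πP and π_1 + π_2 + π_3 + π_4 = 1.
π_1 = 0.26·π_1 + 0.32·π_2 + 0.26·π_3 + 0.3·π_4
π_2 = 0.32·π_1 + 0.16·π_2 + 0.24·π_3 + 0.24·π_4
π_3 = 0.22·π_1 + 0.24·π_2 + 0.16·π_3 + 0.28·π_4
Solving with the normalization constraint gives π = (0.2844, 0.2433, 0.2261, 0.2462).
So the stationary probability of Cloudy is 0.2462.

0.2462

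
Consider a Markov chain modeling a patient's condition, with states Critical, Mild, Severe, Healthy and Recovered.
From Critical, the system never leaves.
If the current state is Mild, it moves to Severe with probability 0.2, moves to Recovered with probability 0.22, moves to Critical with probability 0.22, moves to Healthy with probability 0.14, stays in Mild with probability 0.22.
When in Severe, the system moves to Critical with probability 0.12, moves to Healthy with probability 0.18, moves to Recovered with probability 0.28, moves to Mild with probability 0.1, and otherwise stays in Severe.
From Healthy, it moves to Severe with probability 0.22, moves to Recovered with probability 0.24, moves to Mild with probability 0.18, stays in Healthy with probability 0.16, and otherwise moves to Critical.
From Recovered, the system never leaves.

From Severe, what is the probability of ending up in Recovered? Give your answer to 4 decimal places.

0.6441

Let h(s) be the probability of absorption at Recovered starting from transient state s. Then h(Recovered) = 1 and h(Critical) = 0. By first-step analysis:
h(Mild) = 0.22·0 + 0.22·h(Mild) + 0.2·h(Severe) + 0.14·h(Healthy) + 0.22·1
h(Severe) = 0.12·0 + 0.1·h(Mild) + 0.32·h(Severe) + 0.18·h(Healthy) + 0.28·1
h(Healthy) = 0.2·0 + 0.18·h(Mild) + 0.22·h(Severe) + 0.16·h(Healthy) + 0.24·1
Solving: h(Mild) = 0.5499, h(Severe) = 0.6441, h(Healthy) = 0.5723.
Starting from Severe, the probability is 0.6441.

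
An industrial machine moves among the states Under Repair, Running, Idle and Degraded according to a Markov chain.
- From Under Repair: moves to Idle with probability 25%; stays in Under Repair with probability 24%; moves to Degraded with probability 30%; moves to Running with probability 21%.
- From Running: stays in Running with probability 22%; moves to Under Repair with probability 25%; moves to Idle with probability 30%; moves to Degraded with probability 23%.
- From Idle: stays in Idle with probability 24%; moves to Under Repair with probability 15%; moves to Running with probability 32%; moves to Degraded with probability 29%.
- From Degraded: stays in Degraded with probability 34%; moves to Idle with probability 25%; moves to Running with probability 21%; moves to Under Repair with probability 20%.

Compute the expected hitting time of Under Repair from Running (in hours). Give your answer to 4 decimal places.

Let t(s) be the expected number of hours to first reach Under Repair from state s, with t(Under Repair) = 0. Conditioning on the first hour:
t(Running) = 1 + 0.22·t(Running) + 0.3·t(Idle) + 0.23·t(Degraded)
t(Idle) = 1 + 0.32·t(Running) + 0.24·t(Idle) + 0.29·t(Degraded)
t(Degraded) = 1 + 0.21·t(Running) + 0.25·t(Idle) + 0.34·t(Degraded)
Solving: t(Running) = 4.7808, t(Idle) = 5.2455, t(Degraded) = 5.0232.
Expected hours from Running to Under Repair: 4.7808.

4.7808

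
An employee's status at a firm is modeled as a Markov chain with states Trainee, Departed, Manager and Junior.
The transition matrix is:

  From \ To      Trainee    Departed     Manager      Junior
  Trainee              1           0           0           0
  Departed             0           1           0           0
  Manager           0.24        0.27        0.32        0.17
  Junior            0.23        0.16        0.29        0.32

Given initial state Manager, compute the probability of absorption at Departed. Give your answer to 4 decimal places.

Let h(s) be the probability of absorption at Departed starting from transient state s. Then h(Departed) = 1 and h(Trainee) = 0. By first-step analysis:
h(Manager) = 0.24·0 + 0.27·1 + 0.32·h(Manager) + 0.17·h(Junior)
h(Junior) = 0.23·0 + 0.16·1 + 0.29·h(Manager) + 0.32·h(Junior)
Solving: h(Manager) = 0.5103, h(Junior) = 0.4529.
Starting from Manager, the probability is 0.5103.

0.5103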